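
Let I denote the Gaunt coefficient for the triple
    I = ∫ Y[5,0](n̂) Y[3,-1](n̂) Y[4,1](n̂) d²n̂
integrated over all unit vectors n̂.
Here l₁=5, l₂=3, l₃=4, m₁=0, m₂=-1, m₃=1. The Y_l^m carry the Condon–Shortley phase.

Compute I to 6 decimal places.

-0.009577

m-sum 0 ✓  L=12 even ✓  2≤4≤8 ✓
Π(2lᵢ+1) = 11×7×9 = 693
triangle coeff Δ(5,3,4) = 1/180180
Σ_t [1,3]: t=1:−1/576 t=2:+1/144 t=3:−1/576 = 1/288
(3j)²=20/1001 [(5 3 4; 0 0 0)], sign=+1
Σ_t [0,2]: t=0:+1/5760 t=1:−1/288 t=2:+1/288 = 1/5760
(3j)²=1/12012 [(5 3 4; 0 -1 1)], sign=-1
⇒ 4πI² = 15/13013
I = (-1)√(15/13013/(4π)) = -0.00957750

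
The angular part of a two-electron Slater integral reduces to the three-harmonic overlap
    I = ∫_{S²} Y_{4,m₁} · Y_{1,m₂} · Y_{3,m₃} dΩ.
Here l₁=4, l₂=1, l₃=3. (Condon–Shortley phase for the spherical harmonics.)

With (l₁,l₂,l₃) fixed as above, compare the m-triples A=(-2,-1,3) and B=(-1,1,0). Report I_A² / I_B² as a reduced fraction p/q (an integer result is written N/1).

1/10

Same 4,1,3: normalisation and zero-m 3j drop out of the ratio.
A: Δ: 2! 6! 0! / 9! → 1/252; sum: t=0:+1/1440 = 1/1440; 3j²(4 1 3; -2 -1 3) = Δ·Π!·Σ² = 1/252  (sign +1)
B: Δ: 2! 6! 0! / 9! → 1/252; sum: t=2:+1/72 = 1/72; 3j²(4 1 3; -1 1 0) = Δ·Π!·Σ² = 5/126  (sign -1)
I_A²/I_B² = (1/252)/(5/126) = 1/10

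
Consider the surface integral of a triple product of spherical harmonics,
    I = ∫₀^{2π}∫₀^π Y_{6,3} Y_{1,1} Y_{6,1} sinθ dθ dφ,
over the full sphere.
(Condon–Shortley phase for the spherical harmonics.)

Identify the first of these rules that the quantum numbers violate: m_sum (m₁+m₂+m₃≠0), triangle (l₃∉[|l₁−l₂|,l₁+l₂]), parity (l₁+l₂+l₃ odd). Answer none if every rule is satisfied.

m₁+m₂+m₃ = 3 + 1 + 1 = 5  ✗
triangle: |6−1|=5 ≤ l₃=6 ≤ 6+1=7
parity: l₁+l₂+l₃ = 13 is odd

m_sum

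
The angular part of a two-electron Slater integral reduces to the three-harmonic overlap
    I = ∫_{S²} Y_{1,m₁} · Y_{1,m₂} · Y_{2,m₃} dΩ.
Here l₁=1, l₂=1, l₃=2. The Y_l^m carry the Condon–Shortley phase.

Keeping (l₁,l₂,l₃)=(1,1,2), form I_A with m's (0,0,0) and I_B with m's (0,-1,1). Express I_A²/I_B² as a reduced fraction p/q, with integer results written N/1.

Shared (l₁,l₂,l₃)=(1,1,2): N and (l;000)² cancel in I_A²/I_B².
A: Δ = 0!·2!·2!/5! = 1/30; Racah Σ t=0..0: t=0:+1/1 = 1/1; ⇒ 3j(1 1 2; 0 0 0)² = 2/15, sgn +1
B: Δ = 0!·2!·2!/5! = 1/30; Racah Σ t=0..0: t=0:+1/2 = 1/2; ⇒ 3j(1 1 2; 0 -1 1)² = 1/10, sgn -1
I_A²/I_B² = (2/15)/(1/10) = 4/3

4/3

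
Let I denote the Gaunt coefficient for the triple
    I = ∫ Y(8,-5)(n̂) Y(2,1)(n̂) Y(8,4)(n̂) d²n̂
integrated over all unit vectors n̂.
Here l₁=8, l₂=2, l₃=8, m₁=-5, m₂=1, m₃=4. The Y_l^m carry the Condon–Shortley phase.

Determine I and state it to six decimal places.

m-sum 0 ✓  L=18 even ✓  6≤8≤10 ✓
Π(2lᵢ+1) = 17×5×17 = 1445
triangle coeff Δ(8,2,8) = 1/348840
Σ_t [0,2]: t=0:+1/116121600 t=1:−1/25401600 t=2:+1/116121600 = -1/45158400
(3j)²=24/1615 [(8 2 8; 0 0 0)], sign=-1
Σ_t [1,2]: t=1:−1/1916006400 t=2:+1/479001600 = 1/638668800
(3j)²=117/6460 [(8 2 8; -5 1 4)], sign=+1
⇒ 4πI² = 702/1805
I = (-1)√(702/1805/(4π)) = -0.17592397

-0.175924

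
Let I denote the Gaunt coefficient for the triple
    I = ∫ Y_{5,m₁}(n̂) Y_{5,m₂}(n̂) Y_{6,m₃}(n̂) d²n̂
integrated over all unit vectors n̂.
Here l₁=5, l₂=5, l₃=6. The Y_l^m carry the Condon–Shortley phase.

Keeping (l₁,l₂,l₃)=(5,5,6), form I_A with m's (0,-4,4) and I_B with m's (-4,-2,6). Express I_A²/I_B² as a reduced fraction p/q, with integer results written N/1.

20/77

Same 5,5,6: normalisation and zero-m 3j drop out of the ratio.
A: Δ: 4! 6! 6! / 17! → 1/28588560; sum: t=0:+1/345600 t=1:−1/207360 = -1/518400; 3j²(5 5 6; 0 -4 4) = Δ·Π!·Σ² = 12/2431  (sign -1)
B: Δ: 4! 6! 6! / 17! → 1/28588560; sum: t=3:−1/3110400 = -1/3110400; 3j²(5 5 6; -4 -2 6) = Δ·Π!·Σ² = 21/1105  (sign -1)
I_A²/I_B² = (12/2431)/(21/1105) = 20/77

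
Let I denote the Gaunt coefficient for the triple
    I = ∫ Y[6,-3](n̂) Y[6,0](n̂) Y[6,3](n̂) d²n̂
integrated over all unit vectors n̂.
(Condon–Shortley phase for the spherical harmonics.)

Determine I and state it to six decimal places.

0.123095

Checks pass: Σm=0; 18 even; l₃=6∈[0,12].
(2·6+1)(2·6+1)(2·6+1) = 2197
Δ: 6! 6! 6! / 19! → 1/325909584
sum: t=0:+1/373248000 t=1:−1/1728000 t=2:+1/110592 t=3:−1/46656 t=4:+1/110592 t=5:−1/1728000 t=6:+1/373248000 = -7/1555200
3j²(6 6 6; 0 0 0) = Δ·Π!·Σ² = 400/46189  (sign -1)
sum: t=3:−1/933120 t=4:+1/276480 t=5:−1/691200 t=6:+1/18662400 = 43/37324800
3j²(6 6 6; -3 0 3) = Δ·Π!·Σ² = 1849/184756  (sign -1)
combine: 4πI² = 2197·400/46189·1849/184756 = 2403700/12623809
take √, sign +1: I = 0.12309488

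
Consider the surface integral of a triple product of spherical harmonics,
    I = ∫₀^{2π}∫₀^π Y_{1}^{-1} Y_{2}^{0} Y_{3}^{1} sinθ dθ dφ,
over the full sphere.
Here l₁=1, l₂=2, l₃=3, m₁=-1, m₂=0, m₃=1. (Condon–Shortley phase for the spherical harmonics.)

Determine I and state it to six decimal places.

-0.202301

m-sum 0 ✓  L=6 even ✓  1≤3≤3 ✓
Π(2lᵢ+1) = 3×5×7 = 105
triangle coeff Δ(1,2,3) = 1/105
Σ_t [0,0]: t=0:+1/4 = 1/4
(3j)²=3/35 [(1 2 3; 0 0 0)], sign=-1
Σ_t [0,0]: t=0:+1/8 = 1/8
(3j)²=2/35 [(1 2 3; -1 0 1)], sign=+1
⇒ 4πI² = 18/35
I = (-1)√(18/35/(4π)) = -0.20230066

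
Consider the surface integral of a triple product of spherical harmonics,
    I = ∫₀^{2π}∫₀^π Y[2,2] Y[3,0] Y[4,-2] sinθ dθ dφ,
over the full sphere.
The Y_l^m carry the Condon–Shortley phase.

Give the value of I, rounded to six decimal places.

Σlᵢ=9 odd — θ-integrand is odd under cosθ→−cosθ; I=0

0.000000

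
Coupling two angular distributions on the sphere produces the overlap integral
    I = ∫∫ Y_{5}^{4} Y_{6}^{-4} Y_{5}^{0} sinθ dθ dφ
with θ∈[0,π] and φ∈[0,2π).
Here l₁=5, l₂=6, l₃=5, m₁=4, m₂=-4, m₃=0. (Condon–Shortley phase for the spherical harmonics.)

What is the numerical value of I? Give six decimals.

m-sum 0 ✓  L=16 even ✓  1≤5≤11 ✓
Π(2lᵢ+1) = 11×13×11 = 1573
triangle coeff Δ(5,6,5) = 1/28588560
Σ_t [1,5]: t=1:−1/345600 t=2:+1/13824 t=3:−1/5184 t=4:+1/13824 t=5:−1/345600 = -7/129600
(3j)²=80/7293 [(5 6 5; 0 0 0)], sign=+1
Σ_t [0,1]: t=0:+1/207360 t=1:−1/345600 = 1/518400
(3j)²=12/2431 [(5 6 5; 4 -4 0)], sign=-1
⇒ 4πI² = 320/3757
I = (-1)√(320/3757/(4π)) = -0.08232836

-0.082328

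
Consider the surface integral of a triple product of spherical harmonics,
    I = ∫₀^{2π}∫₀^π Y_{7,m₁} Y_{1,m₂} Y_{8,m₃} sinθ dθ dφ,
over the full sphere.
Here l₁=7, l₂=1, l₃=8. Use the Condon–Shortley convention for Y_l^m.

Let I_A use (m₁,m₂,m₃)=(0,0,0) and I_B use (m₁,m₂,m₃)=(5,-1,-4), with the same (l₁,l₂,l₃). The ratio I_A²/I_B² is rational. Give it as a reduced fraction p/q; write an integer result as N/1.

32/3

l's match ⇒ only the (l;m) 3-j factors differ between A and B.
A: triangle coeff Δ(7,1,8) = 1/2040; Σ_t [0,0]: t=0:+1/25401600 = 1/25401600; (3j)²=8/255 [(7 1 8; 0 0 0)], sign=+1
B: triangle coeff Δ(7,1,8) = 1/2040; Σ_t [0,0]: t=0:+1/1916006400 = 1/1916006400; (3j)²=1/340 [(7 1 8; 5 -1 -4)], sign=+1
I_A²/I_B² = (8/255)/(1/340) = 32/3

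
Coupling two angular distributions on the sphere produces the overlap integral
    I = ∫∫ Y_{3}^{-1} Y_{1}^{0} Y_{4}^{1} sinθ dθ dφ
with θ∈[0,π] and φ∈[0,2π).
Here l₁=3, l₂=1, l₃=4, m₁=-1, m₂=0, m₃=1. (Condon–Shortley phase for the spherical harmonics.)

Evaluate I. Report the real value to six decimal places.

-0.238414

Checks pass: Σm=0; 8 even; l₃=4∈[2,4].
(2·3+1)(2·1+1)(2·4+1) = 189
Δ: 0! 6! 2! / 9! → 1/252
sum: t=0:+1/36 = 1/36
3j²(3 1 4; 0 0 0) = Δ·Π!·Σ² = 4/63  (sign +1)
sum: t=0:+1/48 = 1/48
3j²(3 1 4; -1 0 1) = Δ·Π!·Σ² = 5/84  (sign -1)
combine: 4πI² = 189·4/63·5/84 = 5/7
take √, sign -1: I = -0.23841361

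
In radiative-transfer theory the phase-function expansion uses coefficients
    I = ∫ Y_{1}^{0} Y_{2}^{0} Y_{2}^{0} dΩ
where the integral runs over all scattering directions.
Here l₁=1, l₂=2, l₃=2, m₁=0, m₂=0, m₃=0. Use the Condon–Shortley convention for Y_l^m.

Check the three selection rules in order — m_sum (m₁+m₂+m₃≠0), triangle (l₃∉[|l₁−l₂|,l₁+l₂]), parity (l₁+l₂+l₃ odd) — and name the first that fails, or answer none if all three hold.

m₁+m₂+m₃ = 0 + 0 + 0 = 0  ✓
triangle: |1−2|=1 ≤ l₃=2 ≤ 1+2=3  ✓
parity: l₁+l₂+l₃ = 5 is odd  ✗

parity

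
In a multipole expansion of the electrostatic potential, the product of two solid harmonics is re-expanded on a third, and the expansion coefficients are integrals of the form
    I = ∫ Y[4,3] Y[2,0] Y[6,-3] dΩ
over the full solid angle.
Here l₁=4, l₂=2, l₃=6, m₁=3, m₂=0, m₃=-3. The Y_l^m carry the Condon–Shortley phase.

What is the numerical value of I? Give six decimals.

Rules hold: Σm=0, L=12 even, 2≤6≤6.
N = 9·5·13 = 585
Δ = 0!·8!·4!/13! = 1/6435
Racah Σ t=0..0: t=0:+1/2304 = 1/2304
⇒ 3j(4 2 6; 0 0 0)² = 5/143, sgn +1
Racah Σ t=0..0: t=0:+1/20160 = 1/20160
⇒ 3j(4 2 6; 3 0 -3)² = 12/715, sgn -1
4πI² = N·(3j₀)²·(3jₘ)² = 540/1573
I = -1·√(0.343293/4π) = -0.16528277

-0.165283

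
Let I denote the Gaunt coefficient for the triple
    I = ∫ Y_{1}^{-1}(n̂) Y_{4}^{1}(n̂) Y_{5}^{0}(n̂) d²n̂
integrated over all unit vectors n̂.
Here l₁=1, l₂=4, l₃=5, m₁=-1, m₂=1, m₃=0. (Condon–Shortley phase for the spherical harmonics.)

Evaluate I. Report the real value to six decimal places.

0.155288

Rules hold: Σm=0, L=10 even, 3≤5≤5.
N = 3·9·11 = 297
Δ = 0!·2!·8!/11! = 1/495
Racah Σ t=0..0: t=0:+1/576 = 1/576
⇒ 3j(1 4 5; 0 0 0)² = 5/99, sgn -1
Racah Σ t=0..0: t=0:+1/1440 = 1/1440
⇒ 3j(1 4 5; -1 1 0)² = 2/99, sgn -1
4πI² = N·(3j₀)²·(3jₘ)² = 10/33
I = +1·√(0.30303/4π) = 0.15528807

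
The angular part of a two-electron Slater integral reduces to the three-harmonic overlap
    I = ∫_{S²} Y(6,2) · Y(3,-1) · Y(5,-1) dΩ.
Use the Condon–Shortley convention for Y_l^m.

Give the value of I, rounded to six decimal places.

0.134828

Rules hold: Σm=0, L=14 even, 3≤5≤9.
N = 13·7·11 = 1001
Δ = 4!·8!·2!/15! = 1/675675
Racah Σ t=1..3: t=1:−1/8640 t=2:+1/2304 t=3:−1/8640 = 7/34560
⇒ 3j(6 3 5; 0 0 0)² = 7/429, sgn -1
Racah Σ t=0..2: t=0:+1/27648 t=1:−1/4320 t=2:+1/11520 = -1/9216
⇒ 3j(6 3 5; 2 -1 -1)² = 2/143, sgn -1
4πI² = N·(3j₀)²·(3jₘ)² = 98/429
I = +1·√(0.228438/4π) = 0.13482780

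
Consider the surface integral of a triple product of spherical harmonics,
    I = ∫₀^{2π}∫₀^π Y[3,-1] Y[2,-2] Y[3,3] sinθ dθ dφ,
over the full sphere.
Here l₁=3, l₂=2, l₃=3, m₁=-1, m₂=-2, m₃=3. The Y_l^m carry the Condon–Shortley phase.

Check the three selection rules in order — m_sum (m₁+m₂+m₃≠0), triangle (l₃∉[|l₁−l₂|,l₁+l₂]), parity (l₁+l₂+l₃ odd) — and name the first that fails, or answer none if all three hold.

none

azimuthal sum: -1 − 2 + 3 = 0  ✓
1 ≤ 3 ≤ 5 (triangle on l)  ✓
L = 3 + 2 + 3 = 8 (even)  ✓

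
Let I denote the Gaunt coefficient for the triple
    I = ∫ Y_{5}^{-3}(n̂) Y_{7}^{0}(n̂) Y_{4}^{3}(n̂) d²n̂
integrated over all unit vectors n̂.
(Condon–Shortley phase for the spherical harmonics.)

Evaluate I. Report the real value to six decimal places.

m-sum 0 ✓  L=16 even ✓  2≤4≤12 ✓
Π(2lᵢ+1) = 11×15×9 = 1485
triangle coeff Δ(5,7,4) = 1/6126120
Σ_t [3,5]: t=3:−1/69120 t=4:+1/20736 t=5:−1/69120 = 1/51840
(3j)²=280/21879 [(5 7 4; 0 0 0)], sign=+1
Σ_t [6,7]: t=6:+1/345600 t=7:−1/3628800 = 19/7257600
(3j)²=2527/218790 [(5 7 4; -3 0 3)], sign=-1
⇒ 4πI² = 353780/1611753
I = (-1)√(353780/1611753/(4π)) = -0.13216378

-0.132164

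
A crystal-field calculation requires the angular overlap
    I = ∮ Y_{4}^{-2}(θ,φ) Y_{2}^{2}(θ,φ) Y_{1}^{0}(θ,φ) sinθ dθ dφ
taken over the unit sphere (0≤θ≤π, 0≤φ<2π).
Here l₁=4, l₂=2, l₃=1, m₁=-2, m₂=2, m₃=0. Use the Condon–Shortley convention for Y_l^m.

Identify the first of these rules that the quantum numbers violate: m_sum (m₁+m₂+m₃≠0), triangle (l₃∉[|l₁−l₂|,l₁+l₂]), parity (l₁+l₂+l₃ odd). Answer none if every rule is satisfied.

Σmᵢ = 0  ✓
l₃∈[|l₁−l₂|,l₁+l₂]=[2,6], have l₃=1  ✗
Σlᵢ = 7 ⇒ odd

triangle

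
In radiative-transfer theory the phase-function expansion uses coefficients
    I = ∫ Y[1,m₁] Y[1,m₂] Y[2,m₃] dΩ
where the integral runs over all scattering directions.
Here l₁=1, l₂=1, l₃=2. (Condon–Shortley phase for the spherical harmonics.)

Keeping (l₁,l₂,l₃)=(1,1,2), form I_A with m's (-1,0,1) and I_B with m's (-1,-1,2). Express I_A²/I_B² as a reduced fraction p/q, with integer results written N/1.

1/2

l's match ⇒ only the (l;m) 3-j factors differ between A and B.
A: triangle coeff Δ(1,1,2) = 1/30; Σ_t [0,0]: t=0:+1/2 = 1/2; (3j)²=1/10 [(1 1 2; -1 0 1)], sign=-1
B: triangle coeff Δ(1,1,2) = 1/30; Σ_t [0,0]: t=0:+1/4 = 1/4; (3j)²=1/5 [(1 1 2; -1 -1 2)], sign=+1
I_A²/I_B² = (1/10)/(1/5) = 1/2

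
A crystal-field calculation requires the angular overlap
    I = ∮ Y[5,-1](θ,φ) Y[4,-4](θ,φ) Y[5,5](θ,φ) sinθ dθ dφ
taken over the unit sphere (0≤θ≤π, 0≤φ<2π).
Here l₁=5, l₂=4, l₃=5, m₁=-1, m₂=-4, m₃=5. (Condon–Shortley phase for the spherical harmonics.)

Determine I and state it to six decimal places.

-0.075170

m-sum 0 ✓  L=14 even ✓  1≤5≤9 ✓
Π(2lᵢ+1) = 11×9×11 = 1089
triangle coeff Δ(5,4,5) = 1/3153150
Σ_t [0,4]: t=0:+1/69120 t=1:−1/1728 t=2:+1/576 t=3:−1/1728 t=4:+1/69120 = 7/11520
(3j)²=2/143 [(5 4 5; 0 0 0)], sign=-1
Σ_t [0,0]: t=0:+1/414720 = 1/414720
(3j)²=2/429 [(5 4 5; -1 -4 5)], sign=+1
⇒ 4πI² = 12/169
I = (-1)√(12/169/(4π)) = -0.07516962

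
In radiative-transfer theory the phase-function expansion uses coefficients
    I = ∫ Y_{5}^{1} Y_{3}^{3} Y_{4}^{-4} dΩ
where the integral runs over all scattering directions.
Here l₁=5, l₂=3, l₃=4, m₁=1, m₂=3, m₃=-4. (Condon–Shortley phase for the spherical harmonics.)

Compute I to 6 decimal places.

0.050679

m-sum 0 ✓  L=12 even ✓  2≤4≤8 ✓
Π(2lᵢ+1) = 11×7×9 = 693
triangle coeff Δ(5,3,4) = 1/180180
Σ_t [1,3]: t=1:−1/576 t=2:+1/144 t=3:−1/576 = 1/288
(3j)²=20/1001 [(5 3 4; 0 0 0)], sign=+1
Σ_t [4,4]: t=4:+1/34560 = 1/34560
(3j)²=1/429 [(5 3 4; 1 3 -4)], sign=+1
⇒ 4πI² = 60/1859
I = (+1)√(60/1859/(4π)) = 0.05067935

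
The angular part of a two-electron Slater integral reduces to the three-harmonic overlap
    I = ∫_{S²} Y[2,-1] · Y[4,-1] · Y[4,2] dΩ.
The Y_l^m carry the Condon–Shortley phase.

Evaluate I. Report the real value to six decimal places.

Checks pass: Σm=0; 10 even; l₃=4∈[2,6].
(2·2+1)(2·4+1)(2·4+1) = 405
Δ: 2! 2! 6! / 11! → 1/13860
sum: t=0:+1/192 t=1:−1/36 t=2:+1/192 = -5/288
3j²(2 4 4; 0 0 0) = Δ·Π!·Σ² = 20/693  (sign -1)
sum: t=1:−1/96 t=2:+1/240 = -1/160
3j²(2 4 4; -1 -1 2) = Δ·Π!·Σ² = 27/1540  (sign -1)
combine: 4πI² = 405·20/693·27/1540 = 1215/5929
take √, sign +1: I = 0.12770047

0.127700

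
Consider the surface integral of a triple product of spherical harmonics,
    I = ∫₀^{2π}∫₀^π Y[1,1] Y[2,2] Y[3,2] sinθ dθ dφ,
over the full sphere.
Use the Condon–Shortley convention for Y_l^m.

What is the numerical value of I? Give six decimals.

0.000000

Σmᵢ = 5 ≠ 0, so the φ-integral vanishes; I = 0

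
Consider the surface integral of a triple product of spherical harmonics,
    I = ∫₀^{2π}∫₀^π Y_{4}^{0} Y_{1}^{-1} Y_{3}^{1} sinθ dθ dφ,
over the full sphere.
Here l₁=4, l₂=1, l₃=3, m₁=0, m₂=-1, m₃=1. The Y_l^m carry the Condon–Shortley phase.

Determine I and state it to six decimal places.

Checks pass: Σm=0; 8 even; l₃=3∈[3,5].
(2·4+1)(2·1+1)(2·3+1) = 189
Δ: 2! 6! 0! / 9! → 1/252
sum: t=1:−1/36 = -1/36
3j²(4 1 3; 0 0 0) = Δ·Π!·Σ² = 4/63  (sign +1)
sum: t=0:+1/96 = 1/96
3j²(4 1 3; 0 -1 1) = Δ·Π!·Σ² = 1/42  (sign +1)
combine: 4πI² = 189·4/63·1/42 = 2/7
take √, sign +1: I = 0.15078601

0.150786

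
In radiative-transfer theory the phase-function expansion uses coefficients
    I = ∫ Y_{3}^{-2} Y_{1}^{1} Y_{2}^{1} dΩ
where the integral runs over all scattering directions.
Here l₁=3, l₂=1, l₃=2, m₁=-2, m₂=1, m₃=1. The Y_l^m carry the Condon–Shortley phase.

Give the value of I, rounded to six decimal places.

Checks pass: Σm=0; 6 even; l₃=2∈[2,4].
(2·3+1)(2·1+1)(2·2+1) = 105
Δ: 2! 4! 0! / 7! → 1/105
sum: t=1:−1/4 = -1/4
3j²(3 1 2; 0 0 0) = Δ·Π!·Σ² = 3/35  (sign -1)
sum: t=2:+1/12 = 1/12
3j²(3 1 2; -2 1 1) = Δ·Π!·Σ² = 2/21  (sign -1)
combine: 4πI² = 105·3/35·2/21 = 6/7
take √, sign +1: I = 0.26116903

0.261169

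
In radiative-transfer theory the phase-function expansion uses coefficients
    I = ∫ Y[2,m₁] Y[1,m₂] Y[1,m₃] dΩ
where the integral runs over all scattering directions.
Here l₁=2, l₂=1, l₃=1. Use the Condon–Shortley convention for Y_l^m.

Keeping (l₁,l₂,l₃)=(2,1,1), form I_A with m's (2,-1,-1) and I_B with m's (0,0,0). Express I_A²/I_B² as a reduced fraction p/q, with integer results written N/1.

l's match ⇒ only the (l;m) 3-j factors differ between A and B.
A: triangle coeff Δ(2,1,1) = 1/30; Σ_t [0,0]: t=0:+1/4 = 1/4; (3j)²=1/5 [(2 1 1; 2 -1 -1)], sign=+1
B: triangle coeff Δ(2,1,1) = 1/30; Σ_t [1,1]: t=1:−1/1 = -1/1; (3j)²=2/15 [(2 1 1; 0 0 0)], sign=+1
I_A²/I_B² = (1/5)/(2/15) = 3/2

3/2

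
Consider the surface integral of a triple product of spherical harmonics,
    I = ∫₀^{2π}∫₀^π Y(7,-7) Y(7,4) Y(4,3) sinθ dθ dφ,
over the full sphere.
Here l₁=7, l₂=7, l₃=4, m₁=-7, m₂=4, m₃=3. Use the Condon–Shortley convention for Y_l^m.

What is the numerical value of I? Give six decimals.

Rules hold: Σm=0, L=18 even, 0≤4≤14.
N = 15·15·9 = 2025
Δ = 10!·4!·4!/19! = 1/58198140
Racah Σ t=3..7: t=3:−1/17418240 t=4:+1/622080 t=5:−1/230400 t=6:+1/622080 t=7:−1/17418240 = -1/806400
⇒ 3j(7 7 4; 0 0 0)² = 2268/230945, sgn -1
Racah Σ t=10..10: t=10:+1/522547200 = 1/522547200
⇒ 3j(7 7 4; -7 4 3)² = 77/11628, sgn -1
4πI² = N·(3j₀)²·(3jₘ)² = 178605/1356277
I = +1·√(0.131688/4π) = 0.10236881

0.102369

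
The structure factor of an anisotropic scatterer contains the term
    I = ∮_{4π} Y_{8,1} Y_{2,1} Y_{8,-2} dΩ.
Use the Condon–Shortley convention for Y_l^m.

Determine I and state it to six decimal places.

m-sum 0 ✓  L=18 even ✓  6≤8≤10 ✓
Π(2lᵢ+1) = 17×5×17 = 1445
triangle coeff Δ(8,2,8) = 1/348840
Σ_t [0,2]: t=0:+1/116121600 t=1:−1/25401600 t=2:+1/116121600 = -1/45158400
(3j)²=24/1615 [(8 2 8; 0 0 0)], sign=-1
Σ_t [1,2]: t=1:−1/58060800 t=2:+1/87091200 = -1/174182400
(3j)²=7/2584 [(8 2 8; 1 1 -2)], sign=-1
⇒ 4πI² = 21/361
I = (+1)√(21/361/(4π)) = 0.06803793

0.068038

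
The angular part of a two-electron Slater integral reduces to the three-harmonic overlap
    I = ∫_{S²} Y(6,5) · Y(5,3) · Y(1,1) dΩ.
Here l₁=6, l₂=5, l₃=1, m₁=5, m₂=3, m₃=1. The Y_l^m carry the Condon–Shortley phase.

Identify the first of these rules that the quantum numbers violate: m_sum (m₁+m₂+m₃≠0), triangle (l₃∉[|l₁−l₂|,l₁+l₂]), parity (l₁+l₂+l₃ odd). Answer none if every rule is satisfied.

m_sum

m₁+m₂+m₃ = 5 + 3 + 1 = 9  ✗
triangle: |6−5|=1 ≤ l₃=1 ≤ 6+5=11
parity: l₁+l₂+l₃ = 12 is even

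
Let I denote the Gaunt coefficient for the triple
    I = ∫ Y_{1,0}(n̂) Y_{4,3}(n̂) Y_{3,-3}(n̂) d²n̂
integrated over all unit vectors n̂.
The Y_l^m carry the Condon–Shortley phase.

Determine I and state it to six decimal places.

Rules hold: Σm=0, L=8 even, 3≤3≤5.
N = 3·9·7 = 189
Δ = 2!·0!·6!/9! = 1/252
Racah Σ t=1..1: t=1:−1/36 = -1/36
⇒ 3j(1 4 3; 0 0 0)² = 4/63, sgn +1
Racah Σ t=1..1: t=1:−1/720 = -1/720
⇒ 3j(1 4 3; 0 3 -3)² = 1/36, sgn -1
4πI² = N·(3j₀)²·(3jₘ)² = 1/3
I = -1·√(0.333333/4π) = -0.16286750

-0.162868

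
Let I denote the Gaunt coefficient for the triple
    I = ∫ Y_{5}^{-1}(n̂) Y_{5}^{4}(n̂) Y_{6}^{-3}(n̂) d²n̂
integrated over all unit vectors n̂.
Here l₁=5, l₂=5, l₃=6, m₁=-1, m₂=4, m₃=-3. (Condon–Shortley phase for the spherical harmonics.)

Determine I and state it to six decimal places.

Checks pass: Σm=0; 16 even; l₃=6∈[0,10].
(2·5+1)(2·5+1)(2·6+1) = 1573
Δ: 4! 6! 6! / 17! → 1/28588560
sum: t=0:+1/345600 t=1:−1/13824 t=2:+1/5184 t=3:−1/13824 t=4:+1/345600 = 7/129600
3j²(5 5 6; 0 0 0) = Δ·Π!·Σ² = 80/7293  (sign +1)
sum: t=3:−1/155520 t=4:+1/138240 = 1/1244160
3j²(5 5 6; -1 4 -3) = Δ·Π!·Σ² = 3/9724  (sign -1)
combine: 4πI² = 1573·80/7293·3/9724 = 20/3757
take √, sign -1: I = -0.02058209

-0.020582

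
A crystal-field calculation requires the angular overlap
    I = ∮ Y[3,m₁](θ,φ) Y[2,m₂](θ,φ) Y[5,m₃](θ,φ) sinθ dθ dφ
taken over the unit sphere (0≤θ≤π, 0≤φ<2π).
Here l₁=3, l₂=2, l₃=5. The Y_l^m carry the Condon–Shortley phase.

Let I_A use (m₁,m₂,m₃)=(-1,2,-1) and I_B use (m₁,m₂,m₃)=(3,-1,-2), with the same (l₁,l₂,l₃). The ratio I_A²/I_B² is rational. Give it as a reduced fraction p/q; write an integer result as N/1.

15/7

l's match ⇒ only the (l;m) 3-j factors differ between A and B.
A: triangle coeff Δ(3,2,5) = 1/2310; Σ_t [0,0]: t=0:+1/1152 = 1/1152; (3j)²=1/154 [(3 2 5; -1 2 -1)], sign=+1
B: triangle coeff Δ(3,2,5) = 1/2310; Σ_t [0,0]: t=0:+1/4320 = 1/4320; (3j)²=1/330 [(3 2 5; 3 -1 -2)], sign=-1
I_A²/I_B² = (1/154)/(1/330) = 15/7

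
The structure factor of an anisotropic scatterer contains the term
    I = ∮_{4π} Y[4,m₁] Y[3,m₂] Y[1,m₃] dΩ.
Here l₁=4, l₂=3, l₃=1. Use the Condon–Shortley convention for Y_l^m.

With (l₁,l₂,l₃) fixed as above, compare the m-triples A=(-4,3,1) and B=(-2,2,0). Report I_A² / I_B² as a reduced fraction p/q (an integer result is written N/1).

l's match ⇒ only the (l;m) 3-j factors differ between A and B.
A: triangle coeff Δ(4,3,1) = 1/252; Σ_t [6,6]: t=6:+1/1440 = 1/1440; (3j)²=1/9 [(4 3 1; -4 3 1)], sign=+1
B: triangle coeff Δ(4,3,1) = 1/252; Σ_t [5,5]: t=5:−1/120 = -1/120; (3j)²=1/21 [(4 3 1; -2 2 0)], sign=+1
I_A²/I_B² = (1/9)/(1/21) = 7/3

7/3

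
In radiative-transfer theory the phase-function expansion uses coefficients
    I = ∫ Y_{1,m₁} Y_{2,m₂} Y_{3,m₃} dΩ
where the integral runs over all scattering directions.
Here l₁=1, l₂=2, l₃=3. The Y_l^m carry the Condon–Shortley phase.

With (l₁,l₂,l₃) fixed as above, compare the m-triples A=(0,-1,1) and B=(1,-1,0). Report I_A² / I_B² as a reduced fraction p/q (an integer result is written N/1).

8/3

Same 1,2,3: normalisation and zero-m 3j drop out of the ratio.
A: Δ: 0! 2! 4! / 7! → 1/105; sum: t=0:+1/6 = 1/6; 3j²(1 2 3; 0 -1 1) = Δ·Π!·Σ² = 8/105  (sign +1)
B: Δ: 0! 2! 4! / 7! → 1/105; sum: t=0:+1/12 = 1/12; 3j²(1 2 3; 1 -1 0) = Δ·Π!·Σ² = 1/35  (sign -1)
I_A²/I_B² = (8/105)/(1/35) = 8/3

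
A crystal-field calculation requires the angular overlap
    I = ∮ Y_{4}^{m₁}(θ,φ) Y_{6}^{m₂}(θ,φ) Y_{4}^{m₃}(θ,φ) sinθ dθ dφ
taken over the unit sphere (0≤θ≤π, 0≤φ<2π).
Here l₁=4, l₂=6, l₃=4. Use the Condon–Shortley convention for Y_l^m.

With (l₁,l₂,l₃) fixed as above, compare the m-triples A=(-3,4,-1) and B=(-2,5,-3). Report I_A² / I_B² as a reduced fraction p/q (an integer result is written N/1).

Shared (l₁,l₂,l₃)=(4,6,4): N and (l;000)² cancel in I_A²/I_B².
A: Δ = 6!·2!·6!/15! = 1/1261260; Racah Σ t=5..6: t=5:−1/28800 t=6:+1/34560 = -1/172800; ⇒ 3j(4 6 4; -3 4 -1)² = 1/1430, sgn +1
B: Δ = 6!·2!·6!/15! = 1/1261260; Racah Σ t=5..6: t=5:−1/86400 t=6:+1/172800 = -1/172800; ⇒ 3j(4 6 4; -2 5 -3)² = 1/130, sgn +1
I_A²/I_B² = (1/1430)/(1/130) = 1/11

1/11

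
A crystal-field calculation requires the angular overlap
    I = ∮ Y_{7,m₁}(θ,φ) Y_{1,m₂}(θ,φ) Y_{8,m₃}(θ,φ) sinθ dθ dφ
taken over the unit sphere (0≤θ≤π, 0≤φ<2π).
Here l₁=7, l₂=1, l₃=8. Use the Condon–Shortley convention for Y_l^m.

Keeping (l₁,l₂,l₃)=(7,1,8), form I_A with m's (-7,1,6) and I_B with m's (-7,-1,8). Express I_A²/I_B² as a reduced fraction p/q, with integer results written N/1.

l's match ⇒ only the (l;m) 3-j factors differ between A and B.
A: triangle coeff Δ(7,1,8) = 1/2040; Σ_t [0,0]: t=0:+1/174356582400 = 1/174356582400; (3j)²=1/2040 [(7 1 8; -7 1 6)], sign=+1
B: triangle coeff Δ(7,1,8) = 1/2040; Σ_t [0,0]: t=0:+1/174356582400 = 1/174356582400; (3j)²=1/17 [(7 1 8; -7 -1 8)], sign=+1
I_A²/I_B² = (1/2040)/(1/17) = 1/120

1/120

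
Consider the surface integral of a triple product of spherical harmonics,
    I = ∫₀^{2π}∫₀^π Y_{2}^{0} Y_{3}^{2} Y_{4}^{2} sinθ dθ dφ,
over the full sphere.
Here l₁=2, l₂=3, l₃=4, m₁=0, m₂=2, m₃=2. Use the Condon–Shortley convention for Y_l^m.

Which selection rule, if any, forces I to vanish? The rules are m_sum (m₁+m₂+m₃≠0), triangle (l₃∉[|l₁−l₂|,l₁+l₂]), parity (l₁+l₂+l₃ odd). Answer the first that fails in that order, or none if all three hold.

Σmᵢ = 4  ✗
l₃∈[|l₁−l₂|,l₁+l₂]=[1,5], have l₃=4
Σlᵢ = 9 ⇒ odd

m_sum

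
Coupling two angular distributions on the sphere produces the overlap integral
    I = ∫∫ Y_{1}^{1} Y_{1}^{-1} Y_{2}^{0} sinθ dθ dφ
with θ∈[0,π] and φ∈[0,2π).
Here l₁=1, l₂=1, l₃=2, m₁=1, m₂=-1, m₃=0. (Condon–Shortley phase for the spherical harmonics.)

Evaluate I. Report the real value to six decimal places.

Rules hold: Σm=0, L=4 even, 0≤2≤2.
N = 3·3·5 = 45
Δ = 0!·2!·2!/5! = 1/30
Racah Σ t=0..0: t=0:+1/1 = 1/1
⇒ 3j(1 1 2; 0 0 0)² = 2/15, sgn +1
Racah Σ t=0..0: t=0:+1/4 = 1/4
⇒ 3j(1 1 2; 1 -1 0)² = 1/30, sgn +1
4πI² = N·(3j₀)²·(3jₘ)² = 1/5
I = +1·√(0.2/4π) = 0.12615663

0.126157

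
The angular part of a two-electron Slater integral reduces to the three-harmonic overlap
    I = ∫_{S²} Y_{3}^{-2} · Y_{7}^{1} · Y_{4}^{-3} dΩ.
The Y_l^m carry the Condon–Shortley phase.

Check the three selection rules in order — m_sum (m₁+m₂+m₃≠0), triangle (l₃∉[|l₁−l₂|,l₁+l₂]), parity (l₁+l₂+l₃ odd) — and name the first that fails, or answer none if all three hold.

m_sum

azimuthal sum: -2 + 1 − 3 = -4  ✗
4 ≤ 4 ≤ 10 (triangle on l)
L = 3 + 7 + 4 = 14 (even)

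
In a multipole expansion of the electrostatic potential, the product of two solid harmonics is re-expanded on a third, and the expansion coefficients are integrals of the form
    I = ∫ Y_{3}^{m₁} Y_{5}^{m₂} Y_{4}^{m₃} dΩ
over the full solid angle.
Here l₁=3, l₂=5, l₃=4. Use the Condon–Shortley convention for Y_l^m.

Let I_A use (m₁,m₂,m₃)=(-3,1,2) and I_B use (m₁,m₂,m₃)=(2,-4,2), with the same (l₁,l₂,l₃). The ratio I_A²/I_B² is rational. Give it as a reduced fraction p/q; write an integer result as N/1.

225/224

Shared (l₁,l₂,l₃)=(3,5,4): N and (l;000)² cancel in I_A²/I_B².
A: Δ = 4!·2!·6!/13! = 1/180180; Racah Σ t=4..4: t=4:+1/2304 = 1/2304; ⇒ 3j(3 5 4; -3 1 2)² = 75/4004, sgn +1
B: Δ = 4!·2!·6!/13! = 1/180180; Racah Σ t=0..1: t=0:+1/2880 t=1:−1/8640 = 1/4320; ⇒ 3j(3 5 4; 2 -4 2)² = 8/429, sgn +1
I_A²/I_B² = (75/4004)/(8/429) = 225/224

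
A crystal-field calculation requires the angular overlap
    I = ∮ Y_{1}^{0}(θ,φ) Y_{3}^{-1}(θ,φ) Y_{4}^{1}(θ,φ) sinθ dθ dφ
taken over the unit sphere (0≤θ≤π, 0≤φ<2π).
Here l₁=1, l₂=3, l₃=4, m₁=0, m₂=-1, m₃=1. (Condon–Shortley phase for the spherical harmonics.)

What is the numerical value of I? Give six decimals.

-0.238414

Checks pass: Σm=0; 8 even; l₃=4∈[2,4].
(2·1+1)(2·3+1)(2·4+1) = 189
Δ: 0! 2! 6! / 9! → 1/252
sum: t=0:+1/36 = 1/36
3j²(1 3 4; 0 0 0) = Δ·Π!·Σ² = 4/63  (sign +1)
sum: t=0:+1/48 = 1/48
3j²(1 3 4; 0 -1 1) = Δ·Π!·Σ² = 5/84  (sign -1)
combine: 4πI² = 189·4/63·5/84 = 5/7
take √, sign -1: I = -0.23841361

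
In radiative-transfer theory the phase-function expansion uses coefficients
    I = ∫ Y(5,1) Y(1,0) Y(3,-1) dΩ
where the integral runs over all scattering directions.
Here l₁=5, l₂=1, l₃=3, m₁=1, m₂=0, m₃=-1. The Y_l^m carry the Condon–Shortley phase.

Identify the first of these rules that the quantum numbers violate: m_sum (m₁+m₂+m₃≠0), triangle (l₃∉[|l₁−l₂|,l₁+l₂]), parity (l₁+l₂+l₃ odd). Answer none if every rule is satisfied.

m₁+m₂+m₃ = 1 + 0 − 1 = 0  ✓
triangle: |5−1|=4 ≤ l₃=3 ≤ 5+1=6  ✗
parity: l₁+l₂+l₃ = 9 is odd

triangle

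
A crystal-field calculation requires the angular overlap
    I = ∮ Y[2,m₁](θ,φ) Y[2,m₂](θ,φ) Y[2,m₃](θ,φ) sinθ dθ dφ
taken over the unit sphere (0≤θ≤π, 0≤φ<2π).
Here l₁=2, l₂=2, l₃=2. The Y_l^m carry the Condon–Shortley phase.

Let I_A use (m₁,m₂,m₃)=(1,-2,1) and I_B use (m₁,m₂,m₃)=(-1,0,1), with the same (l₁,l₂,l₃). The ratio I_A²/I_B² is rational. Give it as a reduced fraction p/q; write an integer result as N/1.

6/1

Same 2,2,2: normalisation and zero-m 3j drop out of the ratio.
A: Δ: 2! 2! 2! / 7! → 1/630; sum: t=0:+1/4 = 1/4; 3j²(2 2 2; 1 -2 1) = Δ·Π!·Σ² = 3/35  (sign -1)
B: Δ: 2! 2! 2! / 7! → 1/630; sum: t=1:−1/2 t=2:+1/4 = -1/4; 3j²(2 2 2; -1 0 1) = Δ·Π!·Σ² = 1/70  (sign +1)
I_A²/I_B² = (3/35)/(1/70) = 6/1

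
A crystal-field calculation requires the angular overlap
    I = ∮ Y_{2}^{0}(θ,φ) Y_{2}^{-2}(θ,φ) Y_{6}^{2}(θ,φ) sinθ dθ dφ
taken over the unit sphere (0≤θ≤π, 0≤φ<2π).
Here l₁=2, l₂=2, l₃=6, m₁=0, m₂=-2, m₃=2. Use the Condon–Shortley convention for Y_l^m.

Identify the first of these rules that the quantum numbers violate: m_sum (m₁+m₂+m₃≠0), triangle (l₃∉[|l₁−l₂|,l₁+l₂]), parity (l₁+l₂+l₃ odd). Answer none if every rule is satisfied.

triangle

azimuthal sum: 0 − 2 + 2 = 0  ✓
0 ≤ 6 ≤ 4 (triangle on l)  ✗
L = 2 + 2 + 6 = 10 (even)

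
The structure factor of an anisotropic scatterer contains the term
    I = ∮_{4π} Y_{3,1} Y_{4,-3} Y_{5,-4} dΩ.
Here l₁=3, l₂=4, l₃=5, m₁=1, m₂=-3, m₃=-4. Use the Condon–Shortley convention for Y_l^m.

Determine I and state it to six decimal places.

Σmᵢ = -6 ≠ 0, so the φ-integral vanishes; I = 0

0.000000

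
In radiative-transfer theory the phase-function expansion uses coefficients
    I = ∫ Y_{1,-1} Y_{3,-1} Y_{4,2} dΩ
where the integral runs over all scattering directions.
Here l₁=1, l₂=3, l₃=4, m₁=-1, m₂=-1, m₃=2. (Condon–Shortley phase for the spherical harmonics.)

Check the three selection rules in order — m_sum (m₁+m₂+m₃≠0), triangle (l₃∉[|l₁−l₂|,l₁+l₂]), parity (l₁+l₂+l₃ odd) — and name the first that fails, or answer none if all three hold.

none

m₁+m₂+m₃ = -1 − 1 + 2 = 0  ✓
triangle: |1−3|=2 ≤ l₃=4 ≤ 1+3=4  ✓
parity: l₁+l₂+l₃ = 8 is even  ✓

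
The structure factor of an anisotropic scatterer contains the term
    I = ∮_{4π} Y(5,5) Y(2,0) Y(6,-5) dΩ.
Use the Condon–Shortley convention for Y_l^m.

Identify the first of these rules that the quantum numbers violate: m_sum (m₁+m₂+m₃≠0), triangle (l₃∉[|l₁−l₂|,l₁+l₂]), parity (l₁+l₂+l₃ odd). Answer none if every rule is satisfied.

m₁+m₂+m₃ = 5 + 0 − 5 = 0  ✓
triangle: |5−2|=3 ≤ l₃=6 ≤ 5+2=7  ✓
parity: l₁+l₂+l₃ = 13 is odd  ✗

parity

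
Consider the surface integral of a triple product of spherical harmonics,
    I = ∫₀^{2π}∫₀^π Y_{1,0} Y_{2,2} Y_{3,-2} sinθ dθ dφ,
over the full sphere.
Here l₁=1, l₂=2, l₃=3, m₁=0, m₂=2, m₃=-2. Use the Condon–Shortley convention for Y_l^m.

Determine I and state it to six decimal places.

0.184674

Checks pass: Σm=0; 6 even; l₃=3∈[1,3].
(2·1+1)(2·2+1)(2·3+1) = 105
Δ: 0! 2! 4! / 7! → 1/105
sum: t=0:+1/4 = 1/4
3j²(1 2 3; 0 0 0) = Δ·Π!·Σ² = 3/35  (sign -1)
sum: t=0:+1/24 = 1/24
3j²(1 2 3; 0 2 -2) = Δ·Π!·Σ² = 1/21  (sign -1)
combine: 4πI² = 105·3/35·1/21 = 3/7
take √, sign +1: I = 0.18467439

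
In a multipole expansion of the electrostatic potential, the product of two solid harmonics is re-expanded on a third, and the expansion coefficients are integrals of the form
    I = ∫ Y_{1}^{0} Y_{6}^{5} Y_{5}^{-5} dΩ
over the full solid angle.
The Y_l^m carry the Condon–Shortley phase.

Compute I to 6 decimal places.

m-sum 0 ✓  L=12 even ✓  5≤5≤7 ✓
Π(2lᵢ+1) = 3×13×11 = 429
triangle coeff Δ(1,6,5) = 1/858
Σ_t [1,1]: t=1:−1/14400 = -1/14400
(3j)²=6/143 [(1 6 5; 0 0 0)], sign=+1
Σ_t [1,1]: t=1:−1/3628800 = -1/3628800
(3j)²=1/78 [(1 6 5; 0 5 -5)], sign=-1
⇒ 4πI² = 3/13
I = (-1)√(3/13/(4π)) = -0.13551395

-0.135514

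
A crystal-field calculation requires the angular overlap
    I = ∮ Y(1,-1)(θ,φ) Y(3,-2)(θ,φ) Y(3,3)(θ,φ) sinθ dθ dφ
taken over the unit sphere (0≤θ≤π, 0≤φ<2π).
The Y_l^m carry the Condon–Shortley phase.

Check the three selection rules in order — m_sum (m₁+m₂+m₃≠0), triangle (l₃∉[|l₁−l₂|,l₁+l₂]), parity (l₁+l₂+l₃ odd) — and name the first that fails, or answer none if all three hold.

parity

Σmᵢ = 0  ✓
l₃∈[|l₁−l₂|,l₁+l₂]=[2,4], have l₃=3  ✓
Σlᵢ = 7 ⇒ odd  ✗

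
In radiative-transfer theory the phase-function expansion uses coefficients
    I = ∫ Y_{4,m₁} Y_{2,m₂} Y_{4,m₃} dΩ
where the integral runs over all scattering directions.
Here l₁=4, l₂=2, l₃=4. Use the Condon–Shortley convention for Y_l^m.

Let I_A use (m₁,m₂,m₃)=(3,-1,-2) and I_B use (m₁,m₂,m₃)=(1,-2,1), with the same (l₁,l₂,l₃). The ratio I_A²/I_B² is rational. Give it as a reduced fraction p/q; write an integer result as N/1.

l's match ⇒ only the (l;m) 3-j factors differ between A and B.
A: triangle coeff Δ(4,2,4) = 1/13860; Σ_t [0,1]: t=0:+1/240 t=1:−1/1440 = 1/288; (3j)²=5/132 [(4 2 4; 3 -1 -2)], sign=+1
B: triangle coeff Δ(4,2,4) = 1/13860; Σ_t [0,0]: t=0:+1/144 = 1/144; (3j)²=10/231 [(4 2 4; 1 -2 1)], sign=-1
I_A²/I_B² = (5/132)/(10/231) = 7/8

7/8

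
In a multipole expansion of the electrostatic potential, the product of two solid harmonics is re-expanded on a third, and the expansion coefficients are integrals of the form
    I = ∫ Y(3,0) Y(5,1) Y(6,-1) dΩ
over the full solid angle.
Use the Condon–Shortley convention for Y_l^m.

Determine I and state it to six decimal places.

-0.123080

m-sum 0 ✓  L=14 even ✓  2≤6≤8 ✓
Π(2lᵢ+1) = 7×11×13 = 1001
triangle coeff Δ(3,5,6) = 1/675675
Σ_t [0,2]: t=0:+1/8640 t=1:−1/2304 t=2:+1/8640 = -7/34560
(3j)²=7/429 [(3 5 6; 0 0 0)], sign=-1
Σ_t [0,2]: t=0:+1/17280 t=1:−1/2880 t=2:+1/6912 = -1/6912
(3j)²=5/429 [(3 5 6; 0 1 -1)], sign=+1
⇒ 4πI² = 245/1287
I = (-1)√(245/1287/(4π)) = -0.12308038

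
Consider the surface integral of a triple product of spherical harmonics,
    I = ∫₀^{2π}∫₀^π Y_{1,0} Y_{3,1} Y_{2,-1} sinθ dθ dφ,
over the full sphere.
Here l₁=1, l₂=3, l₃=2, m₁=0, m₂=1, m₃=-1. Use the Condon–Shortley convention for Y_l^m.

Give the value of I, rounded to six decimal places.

-0.233597

m-sum 0 ✓  L=6 even ✓  2≤2≤4 ✓
Π(2lᵢ+1) = 3×7×5 = 105
triangle coeff Δ(1,3,2) = 1/105
Σ_t [1,1]: t=1:−1/4 = -1/4
(3j)²=3/35 [(1 3 2; 0 0 0)], sign=-1
Σ_t [1,1]: t=1:−1/6 = -1/6
(3j)²=8/105 [(1 3 2; 0 1 -1)], sign=+1
⇒ 4πI² = 24/35
I = (-1)√(24/35/(4π)) = -0.23359668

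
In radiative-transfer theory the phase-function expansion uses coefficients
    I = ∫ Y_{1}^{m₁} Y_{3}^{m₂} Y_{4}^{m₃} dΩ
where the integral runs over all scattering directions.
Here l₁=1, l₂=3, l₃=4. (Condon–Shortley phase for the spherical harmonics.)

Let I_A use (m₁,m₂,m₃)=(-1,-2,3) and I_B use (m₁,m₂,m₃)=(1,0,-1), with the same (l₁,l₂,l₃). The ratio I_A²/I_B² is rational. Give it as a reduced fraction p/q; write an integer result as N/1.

21/10

Shared (l₁,l₂,l₃)=(1,3,4): N and (l;000)² cancel in I_A²/I_B².
A: Δ = 0!·2!·6!/9! = 1/252; Racah Σ t=0..0: t=0:+1/240 = 1/240; ⇒ 3j(1 3 4; -1 -2 3)² = 1/12, sgn -1
B: Δ = 0!·2!·6!/9! = 1/252; Racah Σ t=0..0: t=0:+1/72 = 1/72; ⇒ 3j(1 3 4; 1 0 -1)² = 5/126, sgn -1
I_A²/I_B² = (1/12)/(5/126) = 21/10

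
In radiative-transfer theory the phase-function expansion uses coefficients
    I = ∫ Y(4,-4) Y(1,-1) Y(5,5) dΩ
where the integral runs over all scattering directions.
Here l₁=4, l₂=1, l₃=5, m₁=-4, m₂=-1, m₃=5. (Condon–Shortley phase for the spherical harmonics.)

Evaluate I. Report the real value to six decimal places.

m-sum 0 ✓  L=10 even ✓  3≤5≤5 ✓
Π(2lᵢ+1) = 9×3×11 = 297
triangle coeff Δ(4,1,5) = 1/495
Σ_t [0,0]: t=0:+1/576 = 1/576
(3j)²=5/99 [(4 1 5; 0 0 0)], sign=-1
Σ_t [0,0]: t=0:+1/80640 = 1/80640
(3j)²=1/11 [(4 1 5; -4 -1 5)], sign=+1
⇒ 4πI² = 15/11
I = (-1)√(15/11/(4π)) = -0.32941575

-0.329416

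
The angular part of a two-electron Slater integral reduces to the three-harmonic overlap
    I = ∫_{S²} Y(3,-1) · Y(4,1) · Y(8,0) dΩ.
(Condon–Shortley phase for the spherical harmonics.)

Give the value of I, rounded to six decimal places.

0.000000

l₃=8 ∉ [1,7] — triangle fails ⇒ I = 0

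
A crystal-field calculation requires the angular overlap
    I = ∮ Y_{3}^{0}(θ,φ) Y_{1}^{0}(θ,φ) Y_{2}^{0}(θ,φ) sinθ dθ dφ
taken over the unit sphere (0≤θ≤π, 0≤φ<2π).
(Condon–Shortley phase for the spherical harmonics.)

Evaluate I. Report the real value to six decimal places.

0.247767

Checks pass: Σm=0; 6 even; l₃=2∈[2,4].
(2·3+1)(2·1+1)(2·2+1) = 105
Δ: 2! 4! 0! / 7! → 1/105
sum: t=1:−1/4 = -1/4
3j²(3 1 2; 0 0 0) = Δ·Π!·Σ² = 3/35  (sign -1)
(m-triple is (0,0,0) — same symbol as above.)
combine: 4πI² = 105·3/35·3/35 = 27/35
take √, sign +1: I = 0.24776670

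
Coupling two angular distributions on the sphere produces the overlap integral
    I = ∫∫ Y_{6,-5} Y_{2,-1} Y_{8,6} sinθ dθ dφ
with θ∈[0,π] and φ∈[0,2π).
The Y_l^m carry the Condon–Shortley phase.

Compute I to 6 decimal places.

m-sum 0 ✓  L=16 even ✓  4≤8≤8 ✓
Π(2lᵢ+1) = 13×5×17 = 1105
triangle coeff Δ(6,2,8) = 1/30940
Σ_t [0,0]: t=0:+1/2073600 = 1/2073600
(3j)²=28/1105 [(6 2 8; 0 0 0)], sign=+1
Σ_t [0,0]: t=0:+1/239500800 = 1/239500800
(3j)²=2/85 [(6 2 8; -5 -1 6)], sign=+1
⇒ 4πI² = 56/85
I = (+1)√(56/85/(4π)) = 0.22897055

0.228971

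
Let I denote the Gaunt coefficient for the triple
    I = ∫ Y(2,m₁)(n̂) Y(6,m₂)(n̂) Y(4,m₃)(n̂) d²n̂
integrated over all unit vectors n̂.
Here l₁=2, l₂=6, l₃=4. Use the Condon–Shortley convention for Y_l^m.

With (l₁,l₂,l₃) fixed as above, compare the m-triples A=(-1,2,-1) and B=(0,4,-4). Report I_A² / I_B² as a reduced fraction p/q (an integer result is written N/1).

l's match ⇒ only the (l;m) 3-j factors differ between A and B.
A: triangle coeff Δ(2,6,4) = 1/6435; Σ_t [3,3]: t=3:−1/4320 = -1/4320; (3j)²=224/6435 [(2 6 4; -1 2 -1)], sign=+1
B: triangle coeff Δ(2,6,4) = 1/6435; Σ_t [2,2]: t=2:+1/161280 = 1/161280; (3j)²=1/143 [(2 6 4; 0 4 -4)], sign=+1
I_A²/I_B² = (224/6435)/(1/143) = 224/45

224/45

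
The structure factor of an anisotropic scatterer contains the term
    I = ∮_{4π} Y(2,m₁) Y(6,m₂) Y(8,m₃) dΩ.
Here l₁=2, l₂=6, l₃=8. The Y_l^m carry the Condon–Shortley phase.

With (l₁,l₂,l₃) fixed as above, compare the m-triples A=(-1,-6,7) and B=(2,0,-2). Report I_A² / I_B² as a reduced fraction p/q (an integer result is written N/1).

13/6

l's match ⇒ only the (l;m) 3-j factors differ between A and B.
A: triangle coeff Δ(2,6,8) = 1/30940; Σ_t [0,0]: t=0:+1/2874009600 = 1/2874009600; (3j)²=1/68 [(2 6 8; -1 -6 7)], sign=-1
B: triangle coeff Δ(2,6,8) = 1/30940; Σ_t [0,0]: t=0:+1/12441600 = 1/12441600; (3j)²=3/442 [(2 6 8; 2 0 -2)], sign=+1
I_A²/I_B² = (1/68)/(3/442) = 13/6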